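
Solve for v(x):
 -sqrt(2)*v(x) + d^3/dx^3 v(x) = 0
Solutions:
 v(x) = C3*exp(2^(1/6)*x) + (C1*sin(2^(1/6)*sqrt(3)*x/2) + C2*cos(2^(1/6)*sqrt(3)*x/2))*exp(-2^(1/6)*x/2)


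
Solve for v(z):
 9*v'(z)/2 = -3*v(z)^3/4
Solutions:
 v(z) = -sqrt(3)*sqrt(-1/(C1 - z))
 v(z) = sqrt(3)*sqrt(-1/(C1 - z))


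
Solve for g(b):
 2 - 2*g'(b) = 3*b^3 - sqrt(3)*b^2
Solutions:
 g(b) = C1 - 3*b^4/8 + sqrt(3)*b^3/6 + b


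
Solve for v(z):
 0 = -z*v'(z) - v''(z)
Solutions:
 v(z) = C1 + C2*erf(sqrt(2)*z/2)


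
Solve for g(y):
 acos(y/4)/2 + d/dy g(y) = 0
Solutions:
 g(y) = C1 - y*acos(y/4)/2 + sqrt(16 - y^2)/2


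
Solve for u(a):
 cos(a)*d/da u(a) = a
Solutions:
 u(a) = C1 + Integral(a/cos(a), a)


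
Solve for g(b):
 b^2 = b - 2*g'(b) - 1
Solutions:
 g(b) = C1 - b^3/6 + b^2/4 - b/2


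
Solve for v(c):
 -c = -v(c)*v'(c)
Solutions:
 v(c) = -sqrt(C1 + c^2)
 v(c) = sqrt(C1 + c^2)


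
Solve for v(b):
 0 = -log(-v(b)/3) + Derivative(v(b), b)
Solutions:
 -Integral(1/(log(-_y) - log(3)), (_y, v(b))) = C1 - b


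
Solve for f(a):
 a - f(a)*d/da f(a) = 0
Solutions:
 f(a) = -sqrt(C1 + a^2)
 f(a) = sqrt(C1 + a^2)


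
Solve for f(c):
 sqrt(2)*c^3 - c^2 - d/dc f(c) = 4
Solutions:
 f(c) = C1 + sqrt(2)*c^4/4 - c^3/3 - 4*c


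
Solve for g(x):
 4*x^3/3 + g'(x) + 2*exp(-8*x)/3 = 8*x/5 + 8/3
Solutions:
 g(x) = C1 - x^4/3 + 4*x^2/5 + 8*x/3 + exp(-8*x)/12


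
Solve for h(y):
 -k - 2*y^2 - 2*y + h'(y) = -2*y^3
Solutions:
 h(y) = C1 + k*y - y^4/2 + 2*y^3/3 + y^2


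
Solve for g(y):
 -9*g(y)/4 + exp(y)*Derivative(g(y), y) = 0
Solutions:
 g(y) = C1*exp(-9*exp(-y)/4)


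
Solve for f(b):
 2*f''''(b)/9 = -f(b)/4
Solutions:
 f(b) = (C1*sin(2^(3/4)*sqrt(3)*b/4) + C2*cos(2^(3/4)*sqrt(3)*b/4))*exp(-2^(3/4)*sqrt(3)*b/4) + (C3*sin(2^(3/4)*sqrt(3)*b/4) + C4*cos(2^(3/4)*sqrt(3)*b/4))*exp(2^(3/4)*sqrt(3)*b/4)


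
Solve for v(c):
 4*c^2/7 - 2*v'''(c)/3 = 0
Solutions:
 v(c) = C1 + C2*c + C3*c^2 + c^5/70


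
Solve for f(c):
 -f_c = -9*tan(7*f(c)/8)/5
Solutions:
 f(c) = -8*asin(C1*exp(63*c/40))/7 + 8*pi/7
 f(c) = 8*asin(C1*exp(63*c/40))/7


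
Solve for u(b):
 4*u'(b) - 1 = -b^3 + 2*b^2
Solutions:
 u(b) = C1 - b^4/16 + b^3/6 + b/4


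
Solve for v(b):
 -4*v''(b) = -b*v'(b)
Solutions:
 v(b) = C1 + C2*erfi(sqrt(2)*b/4)


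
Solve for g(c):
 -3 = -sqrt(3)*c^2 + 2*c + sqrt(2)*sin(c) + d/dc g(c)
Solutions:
 g(c) = C1 + sqrt(3)*c^3/3 - c^2 - 3*c + sqrt(2)*cos(c)


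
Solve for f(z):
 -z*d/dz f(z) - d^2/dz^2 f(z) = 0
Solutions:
 f(z) = C1 + C2*erf(sqrt(2)*z/2)


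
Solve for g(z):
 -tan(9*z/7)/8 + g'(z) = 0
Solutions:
 g(z) = C1 - 7*log(cos(9*z/7))/72


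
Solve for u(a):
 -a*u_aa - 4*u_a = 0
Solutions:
 u(a) = C1 + C2/a^3


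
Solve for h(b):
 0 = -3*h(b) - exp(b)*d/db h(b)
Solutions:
 h(b) = C1*exp(3*exp(-b))


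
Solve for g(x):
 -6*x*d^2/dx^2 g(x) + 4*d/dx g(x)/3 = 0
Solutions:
 g(x) = C1 + C2*x^(11/9)


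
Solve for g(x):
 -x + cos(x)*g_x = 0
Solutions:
 g(x) = C1 + Integral(x/cos(x), x)


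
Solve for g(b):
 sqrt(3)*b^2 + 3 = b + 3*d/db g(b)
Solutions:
 g(b) = C1 + sqrt(3)*b^3/9 - b^2/6 + b


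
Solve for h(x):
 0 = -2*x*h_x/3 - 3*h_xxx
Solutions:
 h(x) = C1 + Integral(C2*airyai(-6^(1/3)*x/3) + C3*airybi(-6^(1/3)*x/3), x)


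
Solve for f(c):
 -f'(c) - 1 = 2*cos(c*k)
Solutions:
 f(c) = C1 - c - 2*sin(c*k)/k


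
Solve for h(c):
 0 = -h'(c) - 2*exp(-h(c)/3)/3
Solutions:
 h(c) = 3*log(C1 - 2*c/9)


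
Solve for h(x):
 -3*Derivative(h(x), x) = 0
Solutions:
 h(x) = C1


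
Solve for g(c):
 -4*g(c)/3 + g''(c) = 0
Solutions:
 g(c) = C1*exp(-2*sqrt(3)*c/3) + C2*exp(2*sqrt(3)*c/3)


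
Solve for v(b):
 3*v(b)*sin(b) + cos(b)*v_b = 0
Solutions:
 v(b) = C1*cos(b)^3


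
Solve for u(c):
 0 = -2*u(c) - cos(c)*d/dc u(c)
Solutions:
 u(c) = C1*(sin(c) - 1)/(sin(c) + 1)


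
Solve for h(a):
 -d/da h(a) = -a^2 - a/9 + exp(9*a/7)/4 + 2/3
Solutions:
 h(a) = C1 + a^3/3 + a^2/18 - 2*a/3 - 7*exp(9*a/7)/36


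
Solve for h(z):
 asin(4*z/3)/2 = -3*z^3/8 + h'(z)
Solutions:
 h(z) = C1 + 3*z^4/32 + z*asin(4*z/3)/2 + sqrt(9 - 16*z^2)/8


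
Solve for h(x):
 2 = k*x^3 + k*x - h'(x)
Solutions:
 h(x) = C1 + k*x^4/4 + k*x^2/2 - 2*x


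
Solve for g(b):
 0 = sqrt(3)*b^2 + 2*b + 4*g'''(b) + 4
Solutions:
 g(b) = C1 + C2*b + C3*b^2 - sqrt(3)*b^5/240 - b^4/48 - b^3/6


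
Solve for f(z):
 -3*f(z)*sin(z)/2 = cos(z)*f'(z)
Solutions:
 f(z) = C1*cos(z)^(3/2)


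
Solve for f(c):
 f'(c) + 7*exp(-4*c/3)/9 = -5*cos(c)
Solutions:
 f(c) = C1 - 5*sin(c) + 7*exp(-4*c/3)/12


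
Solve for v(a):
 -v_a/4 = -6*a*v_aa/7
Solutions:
 v(a) = C1 + C2*a^(31/24)


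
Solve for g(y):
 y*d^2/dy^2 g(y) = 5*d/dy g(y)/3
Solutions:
 g(y) = C1 + C2*y^(8/3)


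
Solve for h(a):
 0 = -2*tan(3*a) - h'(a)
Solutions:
 h(a) = C1 + 2*log(cos(3*a))/3


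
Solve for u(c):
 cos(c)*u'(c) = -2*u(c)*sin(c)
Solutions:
 u(c) = C1*cos(c)^2


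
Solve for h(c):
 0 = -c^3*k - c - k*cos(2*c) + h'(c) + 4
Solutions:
 h(c) = C1 + c^4*k/4 + c^2/2 - 4*c + k*sin(2*c)/2


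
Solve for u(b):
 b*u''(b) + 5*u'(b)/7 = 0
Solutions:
 u(b) = C1 + C2*b^(2/7)


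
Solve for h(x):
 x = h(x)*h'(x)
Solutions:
 h(x) = -sqrt(C1 + x^2)
 h(x) = sqrt(C1 + x^2)


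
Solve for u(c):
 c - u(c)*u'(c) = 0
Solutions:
 u(c) = -sqrt(C1 + c^2)
 u(c) = sqrt(C1 + c^2)


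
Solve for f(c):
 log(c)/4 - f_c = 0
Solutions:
 f(c) = C1 + c*log(c)/4 - c/4


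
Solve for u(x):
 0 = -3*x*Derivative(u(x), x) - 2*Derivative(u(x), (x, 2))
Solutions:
 u(x) = C1 + C2*erf(sqrt(3)*x/2)


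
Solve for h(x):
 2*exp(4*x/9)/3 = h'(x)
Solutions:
 h(x) = C1 + 3*exp(4*x/9)/2


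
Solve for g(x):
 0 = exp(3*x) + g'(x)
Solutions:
 g(x) = C1 - exp(3*x)/3


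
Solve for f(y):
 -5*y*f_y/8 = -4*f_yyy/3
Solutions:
 f(y) = C1 + Integral(C2*airyai(30^(1/3)*y/4) + C3*airybi(30^(1/3)*y/4), y)


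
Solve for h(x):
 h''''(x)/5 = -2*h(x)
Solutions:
 h(x) = (C1*sin(2^(3/4)*5^(1/4)*x/2) + C2*cos(2^(3/4)*5^(1/4)*x/2))*exp(-2^(3/4)*5^(1/4)*x/2) + (C3*sin(2^(3/4)*5^(1/4)*x/2) + C4*cos(2^(3/4)*5^(1/4)*x/2))*exp(2^(3/4)*5^(1/4)*x/2)


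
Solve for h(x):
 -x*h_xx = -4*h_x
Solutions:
 h(x) = C1 + C2*x^5


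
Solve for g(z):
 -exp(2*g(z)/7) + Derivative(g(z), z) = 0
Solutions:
 g(z) = 7*log(-sqrt(-1/(C1 + z))) - 7*log(2) + 7*log(14)/2
 g(z) = 7*log(-1/(C1 + z))/2 - 7*log(2) + 7*log(14)/2


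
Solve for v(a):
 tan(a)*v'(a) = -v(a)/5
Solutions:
 v(a) = C1/sin(a)^(1/5)


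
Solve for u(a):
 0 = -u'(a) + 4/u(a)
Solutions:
 u(a) = -sqrt(C1 + 8*a)
 u(a) = sqrt(C1 + 8*a)


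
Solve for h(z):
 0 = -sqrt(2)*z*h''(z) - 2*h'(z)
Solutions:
 h(z) = C1 + C2*z^(1 - sqrt(2))


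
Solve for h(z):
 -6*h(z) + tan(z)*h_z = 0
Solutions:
 h(z) = C1*sin(z)^6


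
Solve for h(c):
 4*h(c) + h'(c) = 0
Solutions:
 h(c) = C1*exp(-4*c)


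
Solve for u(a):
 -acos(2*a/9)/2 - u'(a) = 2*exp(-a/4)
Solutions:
 u(a) = C1 - a*acos(2*a/9)/2 + sqrt(81 - 4*a^2)/4 + 8*exp(-a/4)


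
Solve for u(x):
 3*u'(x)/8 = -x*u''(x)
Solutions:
 u(x) = C1 + C2*x^(5/8)


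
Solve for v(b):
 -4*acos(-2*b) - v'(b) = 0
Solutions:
 v(b) = C1 - 4*b*acos(-2*b) - 2*sqrt(1 - 4*b^2)


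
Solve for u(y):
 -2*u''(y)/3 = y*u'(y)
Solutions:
 u(y) = C1 + C2*erf(sqrt(3)*y/2)


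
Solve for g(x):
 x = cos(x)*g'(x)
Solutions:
 g(x) = C1 + Integral(x/cos(x), x)


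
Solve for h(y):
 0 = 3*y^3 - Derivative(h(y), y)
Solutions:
 h(y) = C1 + 3*y^4/4


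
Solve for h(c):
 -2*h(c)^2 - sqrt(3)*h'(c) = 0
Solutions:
 h(c) = 3/(C1 + 2*sqrt(3)*c)


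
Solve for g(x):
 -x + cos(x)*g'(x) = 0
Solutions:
 g(x) = C1 + Integral(x/cos(x), x)


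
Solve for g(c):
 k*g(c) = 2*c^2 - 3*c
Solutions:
 g(c) = c*(2*c - 3)/k


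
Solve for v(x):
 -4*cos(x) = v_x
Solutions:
 v(x) = C1 - 4*sin(x)


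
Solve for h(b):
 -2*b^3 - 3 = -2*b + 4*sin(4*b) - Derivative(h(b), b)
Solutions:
 h(b) = C1 + b^4/2 - b^2 + 3*b - cos(4*b)


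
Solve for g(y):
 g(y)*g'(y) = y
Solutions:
 g(y) = -sqrt(C1 + y^2)
 g(y) = sqrt(C1 + y^2)


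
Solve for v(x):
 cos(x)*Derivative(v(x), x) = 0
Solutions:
 v(x) = C1


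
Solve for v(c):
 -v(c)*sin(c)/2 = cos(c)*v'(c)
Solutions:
 v(c) = C1*sqrt(cos(c))


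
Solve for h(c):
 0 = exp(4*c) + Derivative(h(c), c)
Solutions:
 h(c) = C1 - exp(4*c)/4


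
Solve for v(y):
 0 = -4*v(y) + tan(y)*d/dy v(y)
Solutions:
 v(y) = C1*sin(y)^4


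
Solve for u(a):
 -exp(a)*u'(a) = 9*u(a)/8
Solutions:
 u(a) = C1*exp(9*exp(-a)/8)


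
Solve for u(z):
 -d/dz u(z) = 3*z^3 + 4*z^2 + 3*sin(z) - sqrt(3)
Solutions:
 u(z) = C1 - 3*z^4/4 - 4*z^3/3 + sqrt(3)*z + 3*cos(z)


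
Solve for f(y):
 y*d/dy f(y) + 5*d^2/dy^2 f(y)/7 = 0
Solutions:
 f(y) = C1 + C2*erf(sqrt(70)*y/10)


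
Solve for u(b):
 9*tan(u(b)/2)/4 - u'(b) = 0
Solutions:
 u(b) = -2*asin(C1*exp(9*b/8)) + 2*pi
 u(b) = 2*asin(C1*exp(9*b/8))


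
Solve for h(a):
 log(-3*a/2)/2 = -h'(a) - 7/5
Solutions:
 h(a) = C1 - a*log(-a)/2 + a*(-log(3) - 9/10 + log(6)/2)


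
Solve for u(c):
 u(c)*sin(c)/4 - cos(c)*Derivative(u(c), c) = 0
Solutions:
 u(c) = C1/cos(c)^(1/4)


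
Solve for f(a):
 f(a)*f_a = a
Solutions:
 f(a) = -sqrt(C1 + a^2)
 f(a) = sqrt(C1 + a^2)


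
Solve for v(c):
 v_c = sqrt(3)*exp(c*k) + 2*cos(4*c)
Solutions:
 v(c) = C1 + sin(4*c)/2 + sqrt(3)*exp(c*k)/k


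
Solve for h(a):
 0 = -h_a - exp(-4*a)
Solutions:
 h(a) = C1 + exp(-4*a)/4


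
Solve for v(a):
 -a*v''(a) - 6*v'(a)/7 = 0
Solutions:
 v(a) = C1 + C2*a^(1/7)


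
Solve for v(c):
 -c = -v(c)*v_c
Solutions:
 v(c) = -sqrt(C1 + c^2)
 v(c) = sqrt(C1 + c^2)


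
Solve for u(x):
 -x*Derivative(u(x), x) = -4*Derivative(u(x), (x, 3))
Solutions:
 u(x) = C1 + Integral(C2*airyai(2^(1/3)*x/2) + C3*airybi(2^(1/3)*x/2), x)


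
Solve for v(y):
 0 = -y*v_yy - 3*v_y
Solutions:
 v(y) = C1 + C2/y^2


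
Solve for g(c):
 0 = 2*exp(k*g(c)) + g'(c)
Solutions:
 g(c) = Piecewise((log(1/(C1*k + 2*c*k))/k, Ne(k, 0)), (nan, True))
 g(c) = Piecewise((C1 - 2*c, Eq(k, 0)), (nan, True))


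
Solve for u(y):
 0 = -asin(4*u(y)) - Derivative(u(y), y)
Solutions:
 Integral(1/asin(4*_y), (_y, u(y))) = C1 - y


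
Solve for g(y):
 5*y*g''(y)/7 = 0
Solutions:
 g(y) = C1 + C2*y


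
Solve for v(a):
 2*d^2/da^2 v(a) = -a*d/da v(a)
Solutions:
 v(a) = C1 + C2*erf(a/2)


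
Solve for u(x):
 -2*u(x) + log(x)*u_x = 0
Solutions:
 u(x) = C1*exp(2*li(x))


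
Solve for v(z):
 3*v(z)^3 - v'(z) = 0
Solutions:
 v(z) = -sqrt(2)*sqrt(-1/(C1 + 3*z))/2
 v(z) = sqrt(2)*sqrt(-1/(C1 + 3*z))/2


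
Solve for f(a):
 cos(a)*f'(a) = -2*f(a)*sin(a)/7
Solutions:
 f(a) = C1*cos(a)^(2/7)


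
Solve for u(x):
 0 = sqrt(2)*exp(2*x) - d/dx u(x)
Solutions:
 u(x) = C1 + sqrt(2)*exp(2*x)/2


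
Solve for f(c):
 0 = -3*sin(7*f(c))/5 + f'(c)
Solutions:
 -3*c/5 + log(cos(7*f(c)) - 1)/14 - log(cos(7*f(c)) + 1)/14 = C1


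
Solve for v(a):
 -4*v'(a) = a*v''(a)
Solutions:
 v(a) = C1 + C2/a^3


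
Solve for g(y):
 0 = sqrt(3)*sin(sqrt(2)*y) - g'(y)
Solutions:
 g(y) = C1 - sqrt(6)*cos(sqrt(2)*y)/2


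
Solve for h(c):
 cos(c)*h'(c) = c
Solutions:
 h(c) = C1 + Integral(c/cos(c), c)


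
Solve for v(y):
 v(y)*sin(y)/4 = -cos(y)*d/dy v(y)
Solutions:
 v(y) = C1*cos(y)^(1/4)


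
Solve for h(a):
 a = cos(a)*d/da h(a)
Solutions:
 h(a) = C1 + Integral(a/cos(a), a)


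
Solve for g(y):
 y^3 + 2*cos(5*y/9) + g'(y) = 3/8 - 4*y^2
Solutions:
 g(y) = C1 - y^4/4 - 4*y^3/3 + 3*y/8 - 18*sin(5*y/9)/5


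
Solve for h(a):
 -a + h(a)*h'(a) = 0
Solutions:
 h(a) = -sqrt(C1 + a^2)
 h(a) = sqrt(C1 + a^2)


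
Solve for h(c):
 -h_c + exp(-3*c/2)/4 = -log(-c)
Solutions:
 h(c) = C1 + c*log(-c) - c - exp(-3*c/2)/6


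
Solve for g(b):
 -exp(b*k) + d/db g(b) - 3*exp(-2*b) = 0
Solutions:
 g(b) = C1 - 3*exp(-2*b)/2 + exp(b*k)/k


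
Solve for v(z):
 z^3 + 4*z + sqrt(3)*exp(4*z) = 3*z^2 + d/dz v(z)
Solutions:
 v(z) = C1 + z^4/4 - z^3 + 2*z^2 + sqrt(3)*exp(4*z)/4


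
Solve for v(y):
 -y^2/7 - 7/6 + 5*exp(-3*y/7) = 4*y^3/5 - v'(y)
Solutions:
 v(y) = C1 + y^4/5 + y^3/21 + 7*y/6 + 35*exp(-3*y/7)/3


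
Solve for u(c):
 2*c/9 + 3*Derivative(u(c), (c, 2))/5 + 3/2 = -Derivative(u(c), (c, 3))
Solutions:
 u(c) = C1 + C2*c + C3*exp(-3*c/5) - 5*c^3/81 - 305*c^2/324


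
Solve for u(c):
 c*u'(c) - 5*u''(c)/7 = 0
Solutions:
 u(c) = C1 + C2*erfi(sqrt(70)*c/10)


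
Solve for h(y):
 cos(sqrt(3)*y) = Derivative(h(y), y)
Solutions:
 h(y) = C1 + sqrt(3)*sin(sqrt(3)*y)/3


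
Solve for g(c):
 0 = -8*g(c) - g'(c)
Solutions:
 g(c) = C1*exp(-8*c)


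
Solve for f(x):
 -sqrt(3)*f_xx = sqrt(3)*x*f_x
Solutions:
 f(x) = C1 + C2*erf(sqrt(2)*x/2)


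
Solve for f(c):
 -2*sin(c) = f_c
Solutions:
 f(c) = C1 + 2*cos(c)


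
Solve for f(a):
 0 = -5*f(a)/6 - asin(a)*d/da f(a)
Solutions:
 f(a) = C1*exp(-5*Integral(1/asin(a), a)/6)


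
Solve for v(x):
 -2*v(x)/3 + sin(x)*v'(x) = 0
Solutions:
 v(x) = C1*(cos(x) - 1)^(1/3)/(cos(x) + 1)^(1/3)


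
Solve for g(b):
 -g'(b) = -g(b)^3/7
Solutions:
 g(b) = -sqrt(14)*sqrt(-1/(C1 + b))/2
 g(b) = sqrt(14)*sqrt(-1/(C1 + b))/2


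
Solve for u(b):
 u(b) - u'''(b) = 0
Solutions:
 u(b) = C3*exp(b) + (C1*sin(sqrt(3)*b/2) + C2*cos(sqrt(3)*b/2))*exp(-b/2)


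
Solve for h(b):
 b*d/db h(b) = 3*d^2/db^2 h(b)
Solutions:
 h(b) = C1 + C2*erfi(sqrt(6)*b/6)


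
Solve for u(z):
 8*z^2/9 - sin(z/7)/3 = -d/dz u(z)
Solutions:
 u(z) = C1 - 8*z^3/27 - 7*cos(z/7)/3


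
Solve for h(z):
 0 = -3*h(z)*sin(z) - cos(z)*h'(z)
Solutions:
 h(z) = C1*cos(z)^3


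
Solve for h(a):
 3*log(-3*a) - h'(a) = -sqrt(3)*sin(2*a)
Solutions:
 h(a) = C1 + 3*a*log(-a) - 3*a + 3*a*log(3) - sqrt(3)*cos(2*a)/2


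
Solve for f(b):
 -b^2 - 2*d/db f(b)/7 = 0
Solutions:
 f(b) = C1 - 7*b^3/6


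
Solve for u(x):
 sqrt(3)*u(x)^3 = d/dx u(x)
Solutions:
 u(x) = -sqrt(2)*sqrt(-1/(C1 + sqrt(3)*x))/2
 u(x) = sqrt(2)*sqrt(-1/(C1 + sqrt(3)*x))/2


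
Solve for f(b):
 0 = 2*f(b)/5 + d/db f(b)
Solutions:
 f(b) = C1*exp(-2*b/5)


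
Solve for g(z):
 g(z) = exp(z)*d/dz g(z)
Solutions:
 g(z) = C1*exp(-exp(-z))


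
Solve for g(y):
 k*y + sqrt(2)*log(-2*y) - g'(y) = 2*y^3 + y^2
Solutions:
 g(y) = C1 + k*y^2/2 - y^4/2 - y^3/3 + sqrt(2)*y*log(-y) + sqrt(2)*y*(-1 + log(2))


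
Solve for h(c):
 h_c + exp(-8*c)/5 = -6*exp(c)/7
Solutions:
 h(c) = C1 - 6*exp(c)/7 + exp(-8*c)/40


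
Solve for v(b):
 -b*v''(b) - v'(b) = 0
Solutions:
 v(b) = C1 + C2*log(b)


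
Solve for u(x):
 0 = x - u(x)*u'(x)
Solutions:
 u(x) = -sqrt(C1 + x^2)
 u(x) = sqrt(C1 + x^2)


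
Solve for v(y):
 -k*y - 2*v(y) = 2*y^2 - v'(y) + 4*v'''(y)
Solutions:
 v(y) = C1*exp(3^(1/3)*y*(3^(1/3)/(sqrt(321) + 18)^(1/3) + (sqrt(321) + 18)^(1/3))/12)*sin(3^(1/6)*y*(-3^(2/3)*(sqrt(321) + 18)^(1/3) + 3/(sqrt(321) + 18)^(1/3))/12) + C2*exp(3^(1/3)*y*(3^(1/3)/(sqrt(321) + 18)^(1/3) + (sqrt(321) + 18)^(1/3))/12)*cos(3^(1/6)*y*(-3^(2/3)*(sqrt(321) + 18)^(1/3) + 3/(sqrt(321) + 18)^(1/3))/12) + C3*exp(-3^(1/3)*y*(3^(1/3)/(sqrt(321) + 18)^(1/3) + (sqrt(321) + 18)^(1/3))/6) - k*y/2 - k/4 - y^2 - y - 1/2


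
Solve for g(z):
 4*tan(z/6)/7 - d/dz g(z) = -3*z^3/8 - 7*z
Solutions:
 g(z) = C1 + 3*z^4/32 + 7*z^2/2 - 24*log(cos(z/6))/7


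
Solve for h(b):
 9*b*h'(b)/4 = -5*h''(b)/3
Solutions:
 h(b) = C1 + C2*erf(3*sqrt(30)*b/20)


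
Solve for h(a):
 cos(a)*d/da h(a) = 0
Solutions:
 h(a) = C1


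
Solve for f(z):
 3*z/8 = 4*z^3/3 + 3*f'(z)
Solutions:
 f(z) = C1 - z^4/9 + z^2/16


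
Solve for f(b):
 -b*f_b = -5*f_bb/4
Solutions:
 f(b) = C1 + C2*erfi(sqrt(10)*b/5)


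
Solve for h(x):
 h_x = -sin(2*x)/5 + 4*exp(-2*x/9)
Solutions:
 h(x) = C1 + cos(2*x)/10 - 18*exp(-2*x/9)


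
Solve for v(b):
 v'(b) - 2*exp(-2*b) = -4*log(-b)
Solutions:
 v(b) = C1 - 4*b*log(-b) + 4*b - exp(-2*b)


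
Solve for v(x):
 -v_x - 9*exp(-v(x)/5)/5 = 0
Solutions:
 v(x) = 5*log(C1 - 9*x/25)


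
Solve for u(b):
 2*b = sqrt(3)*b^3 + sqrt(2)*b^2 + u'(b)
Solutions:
 u(b) = C1 - sqrt(3)*b^4/4 - sqrt(2)*b^3/3 + b^2


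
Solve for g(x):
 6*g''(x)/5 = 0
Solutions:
 g(x) = C1 + C2*x


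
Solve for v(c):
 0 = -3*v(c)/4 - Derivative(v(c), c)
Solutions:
 v(c) = C1*exp(-3*c/4)


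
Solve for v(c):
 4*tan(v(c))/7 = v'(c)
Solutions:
 v(c) = pi - asin(C1*exp(4*c/7))
 v(c) = asin(C1*exp(4*c/7))


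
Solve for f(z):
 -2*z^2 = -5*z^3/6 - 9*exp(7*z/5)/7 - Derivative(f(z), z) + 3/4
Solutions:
 f(z) = C1 - 5*z^4/24 + 2*z^3/3 + 3*z/4 - 45*exp(7*z/5)/49


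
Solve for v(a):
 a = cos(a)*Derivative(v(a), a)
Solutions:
 v(a) = C1 + Integral(a/cos(a), a)


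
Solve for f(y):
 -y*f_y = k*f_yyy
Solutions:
 f(y) = C1 + Integral(C2*airyai(y*(-1/k)^(1/3)) + C3*airybi(y*(-1/k)^(1/3)), y)


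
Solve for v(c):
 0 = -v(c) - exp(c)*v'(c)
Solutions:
 v(c) = C1*exp(exp(-c))


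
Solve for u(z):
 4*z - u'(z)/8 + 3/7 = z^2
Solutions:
 u(z) = C1 - 8*z^3/3 + 16*z^2 + 24*z/7


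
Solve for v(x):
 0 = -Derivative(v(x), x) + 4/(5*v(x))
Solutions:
 v(x) = -sqrt(C1 + 40*x)/5
 v(x) = sqrt(C1 + 40*x)/5


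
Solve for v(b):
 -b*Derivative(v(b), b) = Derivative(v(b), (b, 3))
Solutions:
 v(b) = C1 + Integral(C2*airyai(-b) + C3*airybi(-b), b)


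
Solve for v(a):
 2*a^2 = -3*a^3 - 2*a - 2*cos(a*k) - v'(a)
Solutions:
 v(a) = C1 - 3*a^4/4 - 2*a^3/3 - a^2 - 2*sin(a*k)/k


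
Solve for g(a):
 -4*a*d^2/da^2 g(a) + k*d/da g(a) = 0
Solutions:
 g(a) = C1 + a^(re(k)/4 + 1)*(C2*sin(log(a)*Abs(im(k))/4) + C3*cos(log(a)*im(k)/4))


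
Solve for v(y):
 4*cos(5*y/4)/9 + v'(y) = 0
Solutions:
 v(y) = C1 - 16*sin(5*y/4)/45


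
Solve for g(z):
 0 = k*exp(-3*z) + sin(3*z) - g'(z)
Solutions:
 g(z) = C1 - k*exp(-3*z)/3 - cos(3*z)/3


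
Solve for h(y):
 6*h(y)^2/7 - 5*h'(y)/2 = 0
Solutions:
 h(y) = -35/(C1 + 12*y)


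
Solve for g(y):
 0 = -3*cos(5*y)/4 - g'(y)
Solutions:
 g(y) = C1 - 3*sin(5*y)/20


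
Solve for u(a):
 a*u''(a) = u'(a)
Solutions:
 u(a) = C1 + C2*a^2


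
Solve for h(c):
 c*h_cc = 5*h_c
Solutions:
 h(c) = C1 + C2*c^6


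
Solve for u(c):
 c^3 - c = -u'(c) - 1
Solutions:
 u(c) = C1 - c^4/4 + c^2/2 - c


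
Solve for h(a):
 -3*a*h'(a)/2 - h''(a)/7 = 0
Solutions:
 h(a) = C1 + C2*erf(sqrt(21)*a/2)


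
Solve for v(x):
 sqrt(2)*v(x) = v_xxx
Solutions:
 v(x) = C3*exp(2^(1/6)*x) + (C1*sin(2^(1/6)*sqrt(3)*x/2) + C2*cos(2^(1/6)*sqrt(3)*x/2))*exp(-2^(1/6)*x/2)


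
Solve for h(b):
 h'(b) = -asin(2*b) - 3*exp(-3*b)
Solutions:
 h(b) = C1 - b*asin(2*b) - sqrt(1 - 4*b^2)/2 + exp(-3*b)


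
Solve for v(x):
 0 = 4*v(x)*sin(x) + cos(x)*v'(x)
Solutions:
 v(x) = C1*cos(x)^4


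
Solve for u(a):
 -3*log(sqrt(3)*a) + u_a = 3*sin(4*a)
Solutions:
 u(a) = C1 + 3*a*log(a) - 3*a + 3*a*log(3)/2 - 3*cos(4*a)/4


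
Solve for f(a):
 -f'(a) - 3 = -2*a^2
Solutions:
 f(a) = C1 + 2*a^3/3 - 3*a


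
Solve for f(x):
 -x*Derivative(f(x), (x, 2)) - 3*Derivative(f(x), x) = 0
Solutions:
 f(x) = C1 + C2/x^2


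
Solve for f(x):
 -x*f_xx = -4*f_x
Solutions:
 f(x) = C1 + C2*x^5


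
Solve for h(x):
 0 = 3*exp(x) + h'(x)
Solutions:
 h(x) = C1 - 3*exp(x)


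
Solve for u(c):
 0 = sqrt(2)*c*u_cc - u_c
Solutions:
 u(c) = C1 + C2*c^(sqrt(2)/2 + 1)


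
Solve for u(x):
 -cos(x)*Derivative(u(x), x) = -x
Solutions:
 u(x) = C1 + Integral(x/cos(x), x)


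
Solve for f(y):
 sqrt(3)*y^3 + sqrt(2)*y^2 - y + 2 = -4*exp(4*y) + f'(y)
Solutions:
 f(y) = C1 + sqrt(3)*y^4/4 + sqrt(2)*y^3/3 - y^2/2 + 2*y + exp(4*y)


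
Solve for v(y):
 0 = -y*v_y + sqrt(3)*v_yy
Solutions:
 v(y) = C1 + C2*erfi(sqrt(2)*3^(3/4)*y/6)


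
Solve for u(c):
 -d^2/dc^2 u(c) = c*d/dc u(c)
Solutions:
 u(c) = C1 + C2*erf(sqrt(2)*c/2)


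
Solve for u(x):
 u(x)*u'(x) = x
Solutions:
 u(x) = -sqrt(C1 + x^2)
 u(x) = sqrt(C1 + x^2)


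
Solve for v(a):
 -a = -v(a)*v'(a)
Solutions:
 v(a) = -sqrt(C1 + a^2)
 v(a) = sqrt(C1 + a^2)


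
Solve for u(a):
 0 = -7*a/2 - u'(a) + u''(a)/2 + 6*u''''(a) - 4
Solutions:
 u(a) = C1 + C4*exp(a/2) - 7*a^2/4 - 23*a/4 + (C2*sin(sqrt(39)*a/12) + C3*cos(sqrt(39)*a/12))*exp(-a/4)


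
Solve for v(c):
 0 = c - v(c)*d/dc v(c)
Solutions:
 v(c) = -sqrt(C1 + c^2)
 v(c) = sqrt(C1 + c^2)


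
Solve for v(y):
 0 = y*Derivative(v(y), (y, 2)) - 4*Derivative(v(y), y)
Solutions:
 v(y) = C1 + C2*y^5


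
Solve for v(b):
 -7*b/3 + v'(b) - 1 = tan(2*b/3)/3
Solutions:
 v(b) = C1 + 7*b^2/6 + b - log(cos(2*b/3))/2


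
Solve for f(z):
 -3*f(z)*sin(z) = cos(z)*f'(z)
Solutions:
 f(z) = C1*cos(z)^3


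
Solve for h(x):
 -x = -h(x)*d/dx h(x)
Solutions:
 h(x) = -sqrt(C1 + x^2)
 h(x) = sqrt(C1 + x^2)


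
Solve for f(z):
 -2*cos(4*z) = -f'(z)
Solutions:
 f(z) = C1 + sin(4*z)/2


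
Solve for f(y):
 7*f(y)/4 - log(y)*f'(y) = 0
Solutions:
 f(y) = C1*exp(7*li(y)/4)


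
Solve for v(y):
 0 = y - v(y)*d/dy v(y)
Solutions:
 v(y) = -sqrt(C1 + y^2)
 v(y) = sqrt(C1 + y^2)


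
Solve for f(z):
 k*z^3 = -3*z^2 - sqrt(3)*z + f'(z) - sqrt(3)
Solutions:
 f(z) = C1 + k*z^4/4 + z^3 + sqrt(3)*z^2/2 + sqrt(3)*z


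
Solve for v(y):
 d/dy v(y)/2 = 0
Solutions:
 v(y) = C1


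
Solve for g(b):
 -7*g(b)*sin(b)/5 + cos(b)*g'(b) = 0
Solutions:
 g(b) = C1/cos(b)^(7/5)


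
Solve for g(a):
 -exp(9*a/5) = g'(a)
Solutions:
 g(a) = C1 - 5*exp(9*a/5)/9


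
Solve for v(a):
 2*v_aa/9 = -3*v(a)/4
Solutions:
 v(a) = C1*sin(3*sqrt(6)*a/4) + C2*cos(3*sqrt(6)*a/4)


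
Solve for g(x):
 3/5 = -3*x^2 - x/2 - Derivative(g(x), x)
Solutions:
 g(x) = C1 - x^3 - x^2/4 - 3*x/5


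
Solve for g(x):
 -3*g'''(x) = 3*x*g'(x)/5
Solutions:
 g(x) = C1 + Integral(C2*airyai(-5^(2/3)*x/5) + C3*airybi(-5^(2/3)*x/5), x)


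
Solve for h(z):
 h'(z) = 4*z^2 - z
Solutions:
 h(z) = C1 + 4*z^3/3 - z^2/2


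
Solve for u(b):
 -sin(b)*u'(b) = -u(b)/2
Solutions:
 u(b) = C1*(cos(b) - 1)^(1/4)/(cos(b) + 1)^(1/4)


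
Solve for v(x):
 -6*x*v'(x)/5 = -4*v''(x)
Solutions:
 v(x) = C1 + C2*erfi(sqrt(15)*x/10)


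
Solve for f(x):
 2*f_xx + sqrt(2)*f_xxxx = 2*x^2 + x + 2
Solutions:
 f(x) = C1 + C2*x + C3*sin(2^(1/4)*x) + C4*cos(2^(1/4)*x) + x^4/12 + x^3/12 + x^2*(1 - sqrt(2))/2


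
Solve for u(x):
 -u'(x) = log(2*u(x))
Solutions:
 Integral(1/(log(_y) + log(2)), (_y, u(x))) = C1 - x


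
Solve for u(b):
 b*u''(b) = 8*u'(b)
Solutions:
 u(b) = C1 + C2*b^9


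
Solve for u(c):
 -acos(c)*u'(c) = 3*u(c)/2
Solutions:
 u(c) = C1*exp(-3*Integral(1/acos(c), c)/2)


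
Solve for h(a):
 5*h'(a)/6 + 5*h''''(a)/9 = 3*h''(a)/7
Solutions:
 h(a) = C1 + C2*exp(210^(1/3)*a*(6*210^(1/3)/(sqrt(1455265) + 1225)^(1/3) + (sqrt(1455265) + 1225)^(1/3))/140)*sin(3^(1/6)*70^(1/3)*a*(-3^(2/3)*(sqrt(1455265) + 1225)^(1/3) + 18*70^(1/3)/(sqrt(1455265) + 1225)^(1/3))/140) + C3*exp(210^(1/3)*a*(6*210^(1/3)/(sqrt(1455265) + 1225)^(1/3) + (sqrt(1455265) + 1225)^(1/3))/140)*cos(3^(1/6)*70^(1/3)*a*(-3^(2/3)*(sqrt(1455265) + 1225)^(1/3) + 18*70^(1/3)/(sqrt(1455265) + 1225)^(1/3))/140) + C4*exp(-210^(1/3)*a*(6*210^(1/3)/(sqrt(1455265) + 1225)^(1/3) + (sqrt(1455265) + 1225)^(1/3))/70)


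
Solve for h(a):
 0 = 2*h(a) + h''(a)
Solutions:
 h(a) = C1*sin(sqrt(2)*a) + C2*cos(sqrt(2)*a)


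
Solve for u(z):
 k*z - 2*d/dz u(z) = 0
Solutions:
 u(z) = C1 + k*z^2/4


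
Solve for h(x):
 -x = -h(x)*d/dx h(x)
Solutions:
 h(x) = -sqrt(C1 + x^2)
 h(x) = sqrt(C1 + x^2)


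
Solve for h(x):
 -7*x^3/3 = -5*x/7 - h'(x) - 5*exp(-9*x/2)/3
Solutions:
 h(x) = C1 + 7*x^4/12 - 5*x^2/14 + 10*exp(-9*x/2)/27


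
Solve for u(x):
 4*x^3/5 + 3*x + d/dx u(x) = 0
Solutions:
 u(x) = C1 - x^4/5 - 3*x^2/2


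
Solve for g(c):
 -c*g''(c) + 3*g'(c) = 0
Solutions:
 g(c) = C1 + C2*c^4


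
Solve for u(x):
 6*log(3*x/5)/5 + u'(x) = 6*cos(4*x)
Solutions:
 u(x) = C1 - 6*x*log(x)/5 - 6*x*log(3)/5 + 6*x/5 + 6*x*log(5)/5 + 3*sin(4*x)/2


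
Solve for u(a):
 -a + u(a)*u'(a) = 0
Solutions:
 u(a) = -sqrt(C1 + a^2)
 u(a) = sqrt(C1 + a^2)


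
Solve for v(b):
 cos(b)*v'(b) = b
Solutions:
 v(b) = C1 + Integral(b/cos(b), b)


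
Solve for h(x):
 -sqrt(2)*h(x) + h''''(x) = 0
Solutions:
 h(x) = C1*exp(-2^(1/8)*x) + C2*exp(2^(1/8)*x) + C3*sin(2^(1/8)*x) + C4*cos(2^(1/8)*x)


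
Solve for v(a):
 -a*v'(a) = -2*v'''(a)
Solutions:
 v(a) = C1 + Integral(C2*airyai(2^(2/3)*a/2) + C3*airybi(2^(2/3)*a/2), a)


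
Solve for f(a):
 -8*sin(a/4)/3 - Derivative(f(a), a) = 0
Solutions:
 f(a) = C1 + 32*cos(a/4)/3


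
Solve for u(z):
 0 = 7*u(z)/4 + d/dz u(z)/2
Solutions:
 u(z) = C1*exp(-7*z/2)


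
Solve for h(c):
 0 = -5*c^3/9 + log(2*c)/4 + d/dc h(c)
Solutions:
 h(c) = C1 + 5*c^4/36 - c*log(c)/4 - c*log(2)/4 + c/4


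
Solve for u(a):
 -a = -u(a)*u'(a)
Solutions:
 u(a) = -sqrt(C1 + a^2)
 u(a) = sqrt(C1 + a^2)


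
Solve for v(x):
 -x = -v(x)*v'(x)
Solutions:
 v(x) = -sqrt(C1 + x^2)
 v(x) = sqrt(C1 + x^2)


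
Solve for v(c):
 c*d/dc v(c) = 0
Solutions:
 v(c) = C1


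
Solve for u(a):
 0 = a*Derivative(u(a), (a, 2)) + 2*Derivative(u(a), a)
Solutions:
 u(a) = C1 + C2/a


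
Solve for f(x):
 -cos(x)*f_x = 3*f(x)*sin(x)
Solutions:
 f(x) = C1*cos(x)^3


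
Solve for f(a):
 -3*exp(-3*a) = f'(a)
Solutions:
 f(a) = C1 + exp(-3*a)


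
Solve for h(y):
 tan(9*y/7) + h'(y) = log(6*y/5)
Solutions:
 h(y) = C1 + y*log(y) - y*log(5) - y + y*log(6) + 7*log(cos(9*y/7))/9


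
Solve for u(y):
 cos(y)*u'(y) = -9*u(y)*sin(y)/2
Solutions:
 u(y) = C1*cos(y)^(9/2)


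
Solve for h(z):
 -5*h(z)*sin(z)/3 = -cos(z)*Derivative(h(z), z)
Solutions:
 h(z) = C1/cos(z)^(5/3)


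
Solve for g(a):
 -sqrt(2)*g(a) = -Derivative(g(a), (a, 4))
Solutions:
 g(a) = C1*exp(-2^(1/8)*a) + C2*exp(2^(1/8)*a) + C3*sin(2^(1/8)*a) + C4*cos(2^(1/8)*a)


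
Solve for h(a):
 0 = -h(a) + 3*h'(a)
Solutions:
 h(a) = C1*exp(a/3)


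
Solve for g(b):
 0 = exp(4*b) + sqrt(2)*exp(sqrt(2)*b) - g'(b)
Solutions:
 g(b) = C1 + exp(4*b)/4 + exp(sqrt(2)*b)


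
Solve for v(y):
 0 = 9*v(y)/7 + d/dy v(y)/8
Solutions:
 v(y) = C1*exp(-72*y/7)


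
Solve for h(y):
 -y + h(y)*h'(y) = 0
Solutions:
 h(y) = -sqrt(C1 + y^2)
 h(y) = sqrt(C1 + y^2)


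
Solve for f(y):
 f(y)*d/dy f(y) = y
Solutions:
 f(y) = -sqrt(C1 + y^2)
 f(y) = sqrt(C1 + y^2)


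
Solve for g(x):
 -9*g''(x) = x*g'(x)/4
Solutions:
 g(x) = C1 + C2*erf(sqrt(2)*x/12)


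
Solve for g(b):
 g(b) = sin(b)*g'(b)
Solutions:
 g(b) = C1*sqrt(cos(b) - 1)/sqrt(cos(b) + 1)


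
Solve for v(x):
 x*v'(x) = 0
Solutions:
 v(x) = C1


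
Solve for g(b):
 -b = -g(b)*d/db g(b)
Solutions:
 g(b) = -sqrt(C1 + b^2)
 g(b) = sqrt(C1 + b^2)


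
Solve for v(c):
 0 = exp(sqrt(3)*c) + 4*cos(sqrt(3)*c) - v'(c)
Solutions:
 v(c) = C1 + sqrt(3)*exp(sqrt(3)*c)/3 + 4*sqrt(3)*sin(sqrt(3)*c)/3


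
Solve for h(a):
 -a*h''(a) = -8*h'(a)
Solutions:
 h(a) = C1 + C2*a^9


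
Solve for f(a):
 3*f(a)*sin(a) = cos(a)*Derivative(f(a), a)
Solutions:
 f(a) = C1/cos(a)^3


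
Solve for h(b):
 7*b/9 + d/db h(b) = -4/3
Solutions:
 h(b) = C1 - 7*b^2/18 - 4*b/3


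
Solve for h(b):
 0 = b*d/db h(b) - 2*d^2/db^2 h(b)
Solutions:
 h(b) = C1 + C2*erfi(b/2)


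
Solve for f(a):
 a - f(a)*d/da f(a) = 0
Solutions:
 f(a) = -sqrt(C1 + a^2)
 f(a) = sqrt(C1 + a^2)


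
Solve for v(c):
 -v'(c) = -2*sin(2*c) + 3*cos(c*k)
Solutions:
 v(c) = C1 - cos(2*c) - 3*sin(c*k)/k


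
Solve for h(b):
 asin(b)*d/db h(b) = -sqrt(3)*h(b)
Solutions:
 h(b) = C1*exp(-sqrt(3)*Integral(1/asin(b), b))


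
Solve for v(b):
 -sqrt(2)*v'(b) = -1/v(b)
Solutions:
 v(b) = -sqrt(C1 + sqrt(2)*b)
 v(b) = sqrt(C1 + sqrt(2)*b)


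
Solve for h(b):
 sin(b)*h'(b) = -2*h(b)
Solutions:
 h(b) = C1*(cos(b) + 1)/(cos(b) - 1)


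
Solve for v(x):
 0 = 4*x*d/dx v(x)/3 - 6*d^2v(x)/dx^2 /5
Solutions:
 v(x) = C1 + C2*erfi(sqrt(5)*x/3)


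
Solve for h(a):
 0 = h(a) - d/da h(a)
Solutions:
 h(a) = C1*exp(a)


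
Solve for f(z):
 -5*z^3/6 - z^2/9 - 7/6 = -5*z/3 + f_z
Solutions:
 f(z) = C1 - 5*z^4/24 - z^3/27 + 5*z^2/6 - 7*z/6


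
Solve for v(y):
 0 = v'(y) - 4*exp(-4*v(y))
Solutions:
 v(y) = log(-I*(C1 + 16*y)^(1/4))
 v(y) = log(I*(C1 + 16*y)^(1/4))
 v(y) = log(-(C1 + 16*y)^(1/4))
 v(y) = log(C1 + 16*y)/4


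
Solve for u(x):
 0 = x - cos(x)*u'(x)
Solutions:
 u(x) = C1 + Integral(x/cos(x), x)


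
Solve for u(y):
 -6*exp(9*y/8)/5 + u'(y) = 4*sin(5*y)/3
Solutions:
 u(y) = C1 + 16*exp(9*y/8)/15 - 4*cos(5*y)/15


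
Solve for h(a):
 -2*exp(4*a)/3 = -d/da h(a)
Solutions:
 h(a) = C1 + exp(4*a)/6


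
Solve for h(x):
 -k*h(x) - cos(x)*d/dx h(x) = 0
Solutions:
 h(x) = C1*exp(k*(log(sin(x) - 1) - log(sin(x) + 1))/2)


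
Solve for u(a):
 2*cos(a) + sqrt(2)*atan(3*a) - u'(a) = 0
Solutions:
 u(a) = C1 + sqrt(2)*(a*atan(3*a) - log(9*a^2 + 1)/6) + 2*sin(a)


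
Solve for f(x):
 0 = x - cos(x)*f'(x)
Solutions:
 f(x) = C1 + Integral(x/cos(x), x)


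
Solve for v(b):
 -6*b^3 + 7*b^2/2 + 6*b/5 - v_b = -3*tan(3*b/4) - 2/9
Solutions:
 v(b) = C1 - 3*b^4/2 + 7*b^3/6 + 3*b^2/5 + 2*b/9 - 4*log(cos(3*b/4))


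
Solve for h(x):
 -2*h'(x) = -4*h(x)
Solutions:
 h(x) = C1*exp(2*x)


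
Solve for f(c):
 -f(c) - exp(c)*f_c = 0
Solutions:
 f(c) = C1*exp(exp(-c))


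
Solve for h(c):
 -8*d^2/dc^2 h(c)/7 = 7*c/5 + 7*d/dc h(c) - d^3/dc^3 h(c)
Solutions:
 h(c) = C1 + C2*exp(c*(4 - sqrt(359))/7) + C3*exp(c*(4 + sqrt(359))/7) - c^2/10 + 8*c/245


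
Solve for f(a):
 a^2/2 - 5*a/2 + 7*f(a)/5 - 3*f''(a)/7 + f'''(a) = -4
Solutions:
 f(a) = C1*exp(a*(10*10^(1/3)/(49*sqrt(2381) + 2391)^(1/3) + 20 + 10^(2/3)*(49*sqrt(2381) + 2391)^(1/3))/140)*sin(10^(1/3)*sqrt(3)*a*(-10^(1/3)*(49*sqrt(2381) + 2391)^(1/3) + 10/(49*sqrt(2381) + 2391)^(1/3))/140) + C2*exp(a*(10*10^(1/3)/(49*sqrt(2381) + 2391)^(1/3) + 20 + 10^(2/3)*(49*sqrt(2381) + 2391)^(1/3))/140)*cos(10^(1/3)*sqrt(3)*a*(-10^(1/3)*(49*sqrt(2381) + 2391)^(1/3) + 10/(49*sqrt(2381) + 2391)^(1/3))/140) + C3*exp(a*(-10^(2/3)*(49*sqrt(2381) + 2391)^(1/3) - 10*10^(1/3)/(49*sqrt(2381) + 2391)^(1/3) + 10)/70) - 5*a^2/14 + 25*a/14 - 1055/343


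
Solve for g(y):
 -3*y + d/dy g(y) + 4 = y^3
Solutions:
 g(y) = C1 + y^4/4 + 3*y^2/2 - 4*y


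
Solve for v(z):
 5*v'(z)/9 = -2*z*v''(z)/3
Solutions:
 v(z) = C1 + C2*z^(1/6)


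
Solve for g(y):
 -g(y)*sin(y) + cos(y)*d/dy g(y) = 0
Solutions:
 g(y) = C1/cos(y)


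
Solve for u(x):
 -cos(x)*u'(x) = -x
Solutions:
 u(x) = C1 + Integral(x/cos(x), x)


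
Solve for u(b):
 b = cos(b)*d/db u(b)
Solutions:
 u(b) = C1 + Integral(b/cos(b), b)


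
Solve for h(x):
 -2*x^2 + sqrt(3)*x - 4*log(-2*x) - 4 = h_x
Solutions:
 h(x) = C1 - 2*x^3/3 + sqrt(3)*x^2/2 - 4*x*log(-x) - 4*x*log(2)


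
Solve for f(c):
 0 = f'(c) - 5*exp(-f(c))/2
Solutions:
 f(c) = log(C1 + 5*c/2)


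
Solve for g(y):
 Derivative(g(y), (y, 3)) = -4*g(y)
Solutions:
 g(y) = C3*exp(-2^(2/3)*y) + (C1*sin(2^(2/3)*sqrt(3)*y/2) + C2*cos(2^(2/3)*sqrt(3)*y/2))*exp(2^(2/3)*y/2)


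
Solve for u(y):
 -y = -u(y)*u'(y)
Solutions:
 u(y) = -sqrt(C1 + y^2)
 u(y) = sqrt(C1 + y^2)


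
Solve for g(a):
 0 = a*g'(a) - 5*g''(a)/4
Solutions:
 g(a) = C1 + C2*erfi(sqrt(10)*a/5)


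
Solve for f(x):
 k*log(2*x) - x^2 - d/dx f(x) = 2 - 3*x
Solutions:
 f(x) = C1 + k*x*log(x) - k*x + k*x*log(2) - x^3/3 + 3*x^2/2 - 2*x


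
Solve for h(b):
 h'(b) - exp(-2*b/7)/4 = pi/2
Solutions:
 h(b) = C1 + pi*b/2 - 7*exp(-2*b/7)/8


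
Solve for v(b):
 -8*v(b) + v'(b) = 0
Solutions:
 v(b) = C1*exp(8*b)


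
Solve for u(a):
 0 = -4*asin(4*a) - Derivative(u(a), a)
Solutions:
 u(a) = C1 - 4*a*asin(4*a) - sqrt(1 - 16*a^2)


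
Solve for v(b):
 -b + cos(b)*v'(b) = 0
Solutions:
 v(b) = C1 + Integral(b/cos(b), b)


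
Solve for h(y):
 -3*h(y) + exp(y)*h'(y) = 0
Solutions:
 h(y) = C1*exp(-3*exp(-y))


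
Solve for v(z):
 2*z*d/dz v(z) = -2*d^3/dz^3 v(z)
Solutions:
 v(z) = C1 + Integral(C2*airyai(-z) + C3*airybi(-z), z)


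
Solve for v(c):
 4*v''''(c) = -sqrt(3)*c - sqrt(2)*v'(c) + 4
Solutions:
 v(c) = C1 + C4*exp(-sqrt(2)*c/2) - sqrt(6)*c^2/4 + 2*sqrt(2)*c + (C2*sin(sqrt(6)*c/4) + C3*cos(sqrt(6)*c/4))*exp(sqrt(2)*c/4)


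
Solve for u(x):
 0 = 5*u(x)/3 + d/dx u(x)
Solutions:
 u(x) = C1*exp(-5*x/3)


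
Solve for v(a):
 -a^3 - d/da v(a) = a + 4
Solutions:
 v(a) = C1 - a^4/4 - a^2/2 - 4*a


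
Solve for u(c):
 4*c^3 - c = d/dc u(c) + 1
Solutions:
 u(c) = C1 + c^4 - c^2/2 - c


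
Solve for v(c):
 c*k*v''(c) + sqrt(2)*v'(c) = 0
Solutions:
 v(c) = C1 + c^(((re(k) - sqrt(2))*re(k) + im(k)^2)/(re(k)^2 + im(k)^2))*(C2*sin(sqrt(2)*log(c)*Abs(im(k))/(re(k)^2 + im(k)^2)) + C3*cos(sqrt(2)*log(c)*im(k)/(re(k)^2 + im(k)^2)))


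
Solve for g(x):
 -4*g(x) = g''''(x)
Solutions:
 g(x) = (C1*sin(x) + C2*cos(x))*exp(-x) + (C3*sin(x) + C4*cos(x))*exp(x)


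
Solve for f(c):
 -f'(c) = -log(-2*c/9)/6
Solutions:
 f(c) = C1 + c*log(-c)/6 + c*(-2*log(3) - 1 + log(2))/6


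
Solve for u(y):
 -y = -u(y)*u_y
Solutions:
 u(y) = -sqrt(C1 + y^2)
 u(y) = sqrt(C1 + y^2)


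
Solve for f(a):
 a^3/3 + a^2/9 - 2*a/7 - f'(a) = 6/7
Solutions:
 f(a) = C1 + a^4/12 + a^3/27 - a^2/7 - 6*a/7


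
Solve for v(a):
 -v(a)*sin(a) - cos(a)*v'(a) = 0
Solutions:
 v(a) = C1*cos(a)


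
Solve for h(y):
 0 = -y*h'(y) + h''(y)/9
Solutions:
 h(y) = C1 + C2*erfi(3*sqrt(2)*y/2)


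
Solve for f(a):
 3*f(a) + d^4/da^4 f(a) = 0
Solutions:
 f(a) = (C1*sin(sqrt(2)*3^(1/4)*a/2) + C2*cos(sqrt(2)*3^(1/4)*a/2))*exp(-sqrt(2)*3^(1/4)*a/2) + (C3*sin(sqrt(2)*3^(1/4)*a/2) + C4*cos(sqrt(2)*3^(1/4)*a/2))*exp(sqrt(2)*3^(1/4)*a/2)


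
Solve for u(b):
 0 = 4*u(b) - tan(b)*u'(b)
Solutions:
 u(b) = C1*sin(b)^4


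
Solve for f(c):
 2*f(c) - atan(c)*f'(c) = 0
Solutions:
 f(c) = C1*exp(2*Integral(1/atan(c), c))


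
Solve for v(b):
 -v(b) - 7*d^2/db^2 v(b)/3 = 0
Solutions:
 v(b) = C1*sin(sqrt(21)*b/7) + C2*cos(sqrt(21)*b/7)


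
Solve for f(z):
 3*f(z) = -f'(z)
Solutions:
 f(z) = C1*exp(-3*z)


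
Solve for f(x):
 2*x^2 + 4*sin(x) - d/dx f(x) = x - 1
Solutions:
 f(x) = C1 + 2*x^3/3 - x^2/2 + x - 4*cos(x)


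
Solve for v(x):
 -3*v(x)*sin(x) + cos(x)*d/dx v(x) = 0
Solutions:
 v(x) = C1/cos(x)^3


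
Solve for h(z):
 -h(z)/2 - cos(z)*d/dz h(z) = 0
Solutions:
 h(z) = C1*(sin(z) - 1)^(1/4)/(sin(z) + 1)^(1/4)


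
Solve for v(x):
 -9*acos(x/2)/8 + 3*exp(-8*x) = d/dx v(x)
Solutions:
 v(x) = C1 - 9*x*acos(x/2)/8 + 9*sqrt(4 - x^2)/8 - 3*exp(-8*x)/8


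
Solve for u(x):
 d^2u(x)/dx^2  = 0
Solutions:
 u(x) = C1 + C2*x


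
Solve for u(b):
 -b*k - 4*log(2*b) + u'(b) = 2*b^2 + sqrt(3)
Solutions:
 u(b) = C1 + 2*b^3/3 + b^2*k/2 + 4*b*log(b) - 4*b + sqrt(3)*b + b*log(16)


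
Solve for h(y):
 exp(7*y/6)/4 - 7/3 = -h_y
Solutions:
 h(y) = C1 + 7*y/3 - 3*exp(7*y/6)/14


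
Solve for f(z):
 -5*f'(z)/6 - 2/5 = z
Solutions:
 f(z) = C1 - 3*z^2/5 - 12*z/25


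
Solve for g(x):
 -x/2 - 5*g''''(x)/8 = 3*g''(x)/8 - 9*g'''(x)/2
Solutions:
 g(x) = C1 + C2*x + C3*exp(x*(18 - sqrt(309))/5) + C4*exp(x*(sqrt(309) + 18)/5) - 2*x^3/9 - 8*x^2


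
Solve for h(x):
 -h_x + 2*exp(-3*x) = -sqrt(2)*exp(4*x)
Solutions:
 h(x) = C1 + sqrt(2)*exp(4*x)/4 - 2*exp(-3*x)/3


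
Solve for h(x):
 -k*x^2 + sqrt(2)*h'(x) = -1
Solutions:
 h(x) = C1 + sqrt(2)*k*x^3/6 - sqrt(2)*x/2


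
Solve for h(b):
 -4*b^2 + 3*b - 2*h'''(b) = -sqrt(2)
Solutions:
 h(b) = C1 + C2*b + C3*b^2 - b^5/30 + b^4/16 + sqrt(2)*b^3/12


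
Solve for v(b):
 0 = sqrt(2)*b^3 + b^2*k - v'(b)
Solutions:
 v(b) = C1 + sqrt(2)*b^4/4 + b^3*k/3


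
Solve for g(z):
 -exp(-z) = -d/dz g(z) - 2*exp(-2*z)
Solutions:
 g(z) = C1 - exp(-z) + exp(-2*z)


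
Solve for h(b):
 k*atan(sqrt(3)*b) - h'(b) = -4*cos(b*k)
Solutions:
 h(b) = C1 + k*(b*atan(sqrt(3)*b) - sqrt(3)*log(3*b^2 + 1)/6) + 4*Piecewise((sin(b*k)/k, Ne(k, 0)), (b, True))


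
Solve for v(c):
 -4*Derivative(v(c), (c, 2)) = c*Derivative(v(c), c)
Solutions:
 v(c) = C1 + C2*erf(sqrt(2)*c/4)


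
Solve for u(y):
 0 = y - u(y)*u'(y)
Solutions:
 u(y) = -sqrt(C1 + y^2)
 u(y) = sqrt(C1 + y^2)


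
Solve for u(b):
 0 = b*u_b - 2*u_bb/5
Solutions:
 u(b) = C1 + C2*erfi(sqrt(5)*b/2)


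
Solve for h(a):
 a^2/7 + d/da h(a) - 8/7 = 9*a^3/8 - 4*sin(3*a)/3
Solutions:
 h(a) = C1 + 9*a^4/32 - a^3/21 + 8*a/7 + 4*cos(3*a)/9


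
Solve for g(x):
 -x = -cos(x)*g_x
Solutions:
 g(x) = C1 + Integral(x/cos(x), x)


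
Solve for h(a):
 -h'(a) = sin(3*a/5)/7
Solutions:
 h(a) = C1 + 5*cos(3*a/5)/21


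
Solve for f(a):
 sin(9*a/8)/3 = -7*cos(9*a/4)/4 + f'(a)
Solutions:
 f(a) = C1 + 7*sin(9*a/4)/9 - 8*cos(9*a/8)/27


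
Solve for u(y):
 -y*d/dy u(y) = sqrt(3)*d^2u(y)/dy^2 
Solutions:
 u(y) = C1 + C2*erf(sqrt(2)*3^(3/4)*y/6)


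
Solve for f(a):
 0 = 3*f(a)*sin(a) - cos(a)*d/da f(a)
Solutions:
 f(a) = C1/cos(a)^3


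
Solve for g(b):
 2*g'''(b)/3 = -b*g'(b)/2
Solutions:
 g(b) = C1 + Integral(C2*airyai(-6^(1/3)*b/2) + C3*airybi(-6^(1/3)*b/2), b)


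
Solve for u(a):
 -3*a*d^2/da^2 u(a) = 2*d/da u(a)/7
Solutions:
 u(a) = C1 + C2*a^(19/21)


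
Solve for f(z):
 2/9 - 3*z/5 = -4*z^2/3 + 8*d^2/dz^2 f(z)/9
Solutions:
 f(z) = C1 + C2*z + z^4/8 - 9*z^3/80 + z^2/8


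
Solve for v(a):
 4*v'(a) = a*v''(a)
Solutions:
 v(a) = C1 + C2*a^5


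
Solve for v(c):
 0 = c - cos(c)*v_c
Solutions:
 v(c) = C1 + Integral(c/cos(c), c)


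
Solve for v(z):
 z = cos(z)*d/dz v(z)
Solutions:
 v(z) = C1 + Integral(z/cos(z), z)


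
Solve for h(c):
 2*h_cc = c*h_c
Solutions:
 h(c) = C1 + C2*erfi(c/2)


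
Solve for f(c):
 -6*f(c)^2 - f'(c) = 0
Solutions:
 f(c) = 1/(C1 + 6*c)


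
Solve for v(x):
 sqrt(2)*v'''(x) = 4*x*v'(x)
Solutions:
 v(x) = C1 + Integral(C2*airyai(sqrt(2)*x) + C3*airybi(sqrt(2)*x), x)


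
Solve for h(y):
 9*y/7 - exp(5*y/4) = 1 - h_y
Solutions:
 h(y) = C1 - 9*y^2/14 + y + 4*exp(5*y/4)/5


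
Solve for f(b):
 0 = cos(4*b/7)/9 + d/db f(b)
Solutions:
 f(b) = C1 - 7*sin(4*b/7)/36


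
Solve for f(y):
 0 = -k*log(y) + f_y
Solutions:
 f(y) = C1 + k*y*log(y) - k*y


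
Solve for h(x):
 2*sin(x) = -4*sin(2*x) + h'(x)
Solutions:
 h(x) = C1 + 4*sin(x)^2 - 2*cos(x)


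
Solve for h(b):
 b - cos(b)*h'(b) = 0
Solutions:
 h(b) = C1 + Integral(b/cos(b), b)


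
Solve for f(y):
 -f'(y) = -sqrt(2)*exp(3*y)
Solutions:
 f(y) = C1 + sqrt(2)*exp(3*y)/3


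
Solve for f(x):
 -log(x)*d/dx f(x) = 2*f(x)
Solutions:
 f(x) = C1*exp(-2*li(x))


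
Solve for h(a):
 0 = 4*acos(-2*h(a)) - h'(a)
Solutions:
 Integral(1/acos(-2*_y), (_y, h(a))) = C1 + 4*a


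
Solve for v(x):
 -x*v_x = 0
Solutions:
 v(x) = C1


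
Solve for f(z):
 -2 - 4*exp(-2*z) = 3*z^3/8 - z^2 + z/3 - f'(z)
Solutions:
 f(z) = C1 + 3*z^4/32 - z^3/3 + z^2/6 + 2*z - 2*exp(-2*z)
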